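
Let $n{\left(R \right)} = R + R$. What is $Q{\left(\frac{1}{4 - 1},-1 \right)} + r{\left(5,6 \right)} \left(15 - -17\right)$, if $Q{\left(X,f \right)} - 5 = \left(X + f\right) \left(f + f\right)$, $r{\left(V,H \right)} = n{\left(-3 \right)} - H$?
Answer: $- \frac{1133}{3} \approx -377.67$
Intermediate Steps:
$n{\left(R \right)} = 2 R$
$r{\left(V,H \right)} = -6 - H$ ($r{\left(V,H \right)} = 2 \left(-3\right) - H = -6 - H$)
$Q{\left(X,f \right)} = 5 + 2 f \left(X + f\right)$ ($Q{\left(X,f \right)} = 5 + \left(X + f\right) \left(f + f\right) = 5 + \left(X + f\right) 2 f = 5 + 2 f \left(X + f\right)$)
$Q{\left(\frac{1}{4 - 1},-1 \right)} + r{\left(5,6 \right)} \left(15 - -17\right) = \left(5 + 2 \left(-1\right)^{2} + 2 \frac{1}{4 - 1} \left(-1\right)\right) + \left(-6 - 6\right) \left(15 - -17\right) = \left(5 + 2 \cdot 1 + 2 \cdot \frac{1}{3} \left(-1\right)\right) + \left(-6 - 6\right) \left(15 + 17\right) = \left(5 + 2 + 2 \cdot \frac{1}{3} \left(-1\right)\right) - 384 = \left(5 + 2 - \frac{2}{3}\right) - 384 = \frac{19}{3} - 384 = - \frac{1133}{3}$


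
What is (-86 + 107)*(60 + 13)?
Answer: 1533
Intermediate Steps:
(-86 + 107)*(60 + 13) = 21*73 = 1533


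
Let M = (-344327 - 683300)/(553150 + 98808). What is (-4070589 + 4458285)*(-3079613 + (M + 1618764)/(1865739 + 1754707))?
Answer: -704545593773247318875076/590094683317 ≈ -1.1940e+12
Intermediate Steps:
M = -1027627/651958 ≈ -1.5762
(-4070589 + 4458285)*(-3079613 + (M + 1618764)/(1865739 + 1754707)) = (-4070589 + 4458285)*(-3079613 + (-1027627/651958 + 1618764)/(1865739 + 1754707)) = 387696*(-3079613 + (1055365112285/651958)/3620446) = 387696*(-3079613 + (1055365112285/651958)*(1/3620446)) = 387696*(-3079613 + 1055365112285/2360378733268) = 387696*(-7269051976530552999/2360378733268) = -704545593773247318875076/590094683317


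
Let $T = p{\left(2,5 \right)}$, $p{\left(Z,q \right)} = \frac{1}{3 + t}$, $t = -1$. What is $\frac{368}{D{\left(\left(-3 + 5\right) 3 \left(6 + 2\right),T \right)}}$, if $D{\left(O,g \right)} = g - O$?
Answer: $- \frac{736}{95} \approx -7.7474$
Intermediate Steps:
$p{\left(Z,q \right)} = \frac{1}{2}$ ($p{\left(Z,q \right)} = \frac{1}{3 - 1} = \frac{1}{2}$)
$T = \frac{1}{2} \approx 0.5$
$\frac{368}{D{\left(\left(-3 + 5\right) 3 \left(6 + 2\right),T \right)}} = \frac{368}{\frac{1}{2} - \left(-3 + 5\right) 3 \left(6 + 2\right)} = \frac{368}{\frac{1}{2} - 2 \cdot 3 \cdot 8} = \frac{368}{\frac{1}{2} - 2 \cdot 24} = \frac{368}{\frac{1}{2} - 48} = \frac{368}{- \frac{95}{2}} = 368 \left(- \frac{2}{95}\right) = - \frac{736}{95}$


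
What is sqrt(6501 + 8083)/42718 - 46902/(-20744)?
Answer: 23451/10372 + sqrt(3646)/21359 ≈ 2.2638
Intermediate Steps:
sqrt(6501 + 8083)/42718 - 46902/(-20744) = sqrt(14584)*(1/42718) - 46902*(-1/20744) = (2*sqrt(3646))*(1/42718) + 23451/10372 = sqrt(3646)/21359 + 23451/10372 = 23451/10372 + sqrt(3646)/21359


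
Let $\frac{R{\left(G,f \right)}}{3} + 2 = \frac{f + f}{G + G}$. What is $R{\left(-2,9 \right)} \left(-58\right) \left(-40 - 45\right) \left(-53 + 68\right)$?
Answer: $-1442025$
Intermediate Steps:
$R{\left(G,f \right)} = -6 + \frac{3 f}{G}$ ($R{\left(G,f \right)} = -6 + 3 \frac{f + f}{G + G} = -6 + 3 \frac{2 f}{2 G} = -6 + 3 \cdot 2 f \frac{1}{2 G} = -6 + 3 \frac{f}{G} = -6 + \frac{3 f}{G}$)
$R{\left(-2,9 \right)} \left(-58\right) \left(-40 - 45\right) \left(-53 + 68\right) = \left(-6 + 3 \cdot 9 \frac{1}{-2}\right) \left(-58\right) \left(-40 - 45\right) \left(-53 + 68\right) = \left(-6 + 3 \cdot 9 \left(- \frac{1}{2}\right)\right) \left(-58\right) \left(\left(-85\right) 15\right) = \left(-6 - \frac{27}{2}\right) \left(-58\right) \left(-1275\right) = \left(- \frac{39}{2}\right) \left(-58\right) \left(-1275\right) = 1131 \left(-1275\right) = -1442025$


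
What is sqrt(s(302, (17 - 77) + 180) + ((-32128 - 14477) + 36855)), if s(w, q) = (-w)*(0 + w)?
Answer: I*sqrt(100954) ≈ 317.73*I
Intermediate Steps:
s(w, q) = -w**2 (s(w, q) = (-w)*w = -w**2)
sqrt(s(302, (17 - 77) + 180) + ((-32128 - 14477) + 36855)) = sqrt(-1*302**2 + ((-32128 - 14477) + 36855)) = sqrt(-1*91204 + (-46605 + 36855)) = sqrt(-91204 - 9750) = sqrt(-100954) = I*sqrt(100954)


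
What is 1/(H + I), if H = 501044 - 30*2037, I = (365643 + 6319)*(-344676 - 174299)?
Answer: -1/193038539016 ≈ -5.1803e-12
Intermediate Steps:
I = -193038978950 (I = 371962*(-518975) = -193038978950)
H = 439934 (H = 501044 - 61110 = 439934)
1/(H + I) = 1/(439934 - 193038978950) = 1/(-193038539016) = -1/193038539016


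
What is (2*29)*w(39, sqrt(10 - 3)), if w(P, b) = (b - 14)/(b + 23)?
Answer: -329/9 + 37*sqrt(7)/9 ≈ -25.679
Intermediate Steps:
w(P, b) = (-14 + b)/(23 + b)
(2*29)*w(39, sqrt(10 - 3)) = (2*29)*((-14 + sqrt(10 - 3))/(23 + sqrt(10 - 3))) = 58*((-14 + sqrt(7))/(23 + sqrt(7))) = 58*(-14 + sqrt(7))/(23 + sqrt(7))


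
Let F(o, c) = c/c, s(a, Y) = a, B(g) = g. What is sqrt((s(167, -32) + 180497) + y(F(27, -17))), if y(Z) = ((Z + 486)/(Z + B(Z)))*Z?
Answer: sqrt(723630)/2 ≈ 425.33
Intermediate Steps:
F(o, c) = 1
y(Z) = 243 + Z/2 (y(Z) = ((Z + 486)/(Z + Z))*Z = ((486 + Z)/((2*Z)))*Z = ((486 + Z)*(1/(2*Z)))*Z = ((486 + Z)/(2*Z))*Z = 243 + Z/2)
sqrt((s(167, -32) + 180497) + y(F(27, -17))) = sqrt((167 + 180497) + (243 + (1/2)*1)) = sqrt(180664 + (243 + 1/2)) = sqrt(180664 + 487/2) = sqrt(361815/2) = sqrt(723630)/2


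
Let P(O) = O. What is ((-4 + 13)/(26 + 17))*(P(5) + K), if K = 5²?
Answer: 270/43 ≈ 6.2791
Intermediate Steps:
K = 25
((-4 + 13)/(26 + 17))*(P(5) + K) = ((-4 + 13)/(26 + 17))*(5 + 25) = (9/43)*30 = 270/43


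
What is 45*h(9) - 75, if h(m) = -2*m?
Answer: -885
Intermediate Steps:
45*h(9) - 75 = 45*(-2*9) - 75 = 45*(-18) - 75 = -810 - 75 = -885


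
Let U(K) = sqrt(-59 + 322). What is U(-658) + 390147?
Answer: 390147 + sqrt(263) ≈ 3.9016e+5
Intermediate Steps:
U(K) = sqrt(263)
U(-658) + 390147 = sqrt(263) + 390147 = 390147 + sqrt(263)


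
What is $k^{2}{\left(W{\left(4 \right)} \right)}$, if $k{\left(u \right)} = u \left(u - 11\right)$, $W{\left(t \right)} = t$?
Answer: $784$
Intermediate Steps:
$k{\left(u \right)} = u \left(-11 + u\right)$
$k^{2}{\left(W{\left(4 \right)} \right)} = \left(4 \left(-11 + 4\right)\right)^{2} = \left(4 \left(-7\right)\right)^{2} = \left(-28\right)^{2} = 784$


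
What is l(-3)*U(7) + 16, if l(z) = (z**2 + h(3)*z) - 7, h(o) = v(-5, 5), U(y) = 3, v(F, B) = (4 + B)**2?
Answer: -707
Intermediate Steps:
h(o) = 81 (h(o) = (4 + 5)**2 = 9**2 = 81)
l(z) = -7 + z**2 + 81*z (l(z) = (z**2 + 81*z) - 7 = -7 + z**2 + 81*z)
l(-3)*U(7) + 16 = (-7 + (-3)**2 + 81*(-3))*3 + 16 = (-7 + 9 - 243)*3 + 16 = -241*3 + 16 = -723 + 16 = -707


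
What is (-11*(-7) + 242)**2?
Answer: 101761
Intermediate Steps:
(-11*(-7) + 242)**2 = (77 + 242)**2 = 319**2 = 101761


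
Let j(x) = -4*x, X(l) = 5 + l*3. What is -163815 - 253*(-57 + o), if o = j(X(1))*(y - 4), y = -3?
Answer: -206066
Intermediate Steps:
X(l) = 5 + 3*l
o = 224 (o = (-4*(5 + 3*1))*(-3 - 4) = -4*(5 + 3)*(-7) = -4*8*(-7) = -32*(-7) = 224)
-163815 - 253*(-57 + o) = -163815 - 253*(-57 + 224) = -163815 - 253*167 = -163815 - 1*42251 = -163815 - 42251 = -206066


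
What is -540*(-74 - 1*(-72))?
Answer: 1080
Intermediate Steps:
-540*(-74 - 1*(-72)) = -540*(-74 + 72) = -540*(-2) = 1080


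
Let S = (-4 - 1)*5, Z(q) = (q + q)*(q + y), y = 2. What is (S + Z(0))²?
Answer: 625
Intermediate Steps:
Z(q) = 2*q*(2 + q) (Z(q) = (q + q)*(q + 2) = (2*q)*(2 + q) = 2*q*(2 + q))
S = -25 (S = -5*5 = -25)
(S + Z(0))² = (-25 + 2*0*(2 + 0))² = (-25 + 2*0*2)² = (-25 + 0)² = (-25)² = 625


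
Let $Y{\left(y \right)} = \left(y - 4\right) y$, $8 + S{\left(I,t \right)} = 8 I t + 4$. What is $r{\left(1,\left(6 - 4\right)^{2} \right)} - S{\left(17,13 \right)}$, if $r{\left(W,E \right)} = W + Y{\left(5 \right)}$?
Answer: $-1758$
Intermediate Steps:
$S{\left(I,t \right)} = -4 + 8 I t$ ($S{\left(I,t \right)} = -8 + \left(8 I t + 4\right) = -8 + \left(4 + 8 I t\right) = -4 + 8 I t$)
$Y{\left(y \right)} = y \left(-4 + y\right)$ ($Y{\left(y \right)} = \left(-4 + y\right) y = y \left(-4 + y\right)$)
$r{\left(W,E \right)} = 5 + W$ ($r{\left(W,E \right)} = W + 5 \left(-4 + 5\right) = W + 5 \cdot 1 = W + 5 = 5 + W$)
$r{\left(1,\left(6 - 4\right)^{2} \right)} - S{\left(17,13 \right)} = \left(5 + 1\right) - \left(-4 + 8 \cdot 17 \cdot 13\right) = 6 - \left(-4 + 1768\right) = 6 - 1764 = -1758$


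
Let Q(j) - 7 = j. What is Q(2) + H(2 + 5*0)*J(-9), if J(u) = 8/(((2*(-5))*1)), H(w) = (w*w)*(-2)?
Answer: 77/5 ≈ 15.400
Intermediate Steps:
Q(j) = 7 + j
H(w) = -2*w**2 (H(w) = w**2*(-2) = -2*w**2)
J(u) = -4/5 (J(u) = 8/((-10*1)) = 8/(-10) = 8*(-1/10) = -4/5)
Q(2) + H(2 + 5*0)*J(-9) = (7 + 2) - 2*(2 + 5*0)**2*(-4/5) = 9 - 2*(2 + 0)**2*(-4/5) = 9 - 2*2**2*(-4/5) = 9 - 2*4*(-4/5) = 9 - 8*(-4/5) = 9 + 32/5 = 77/5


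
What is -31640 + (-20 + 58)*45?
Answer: -29930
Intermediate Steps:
-31640 + (-20 + 58)*45 = -31640 + 38*45 = -31640 + 1710 = -29930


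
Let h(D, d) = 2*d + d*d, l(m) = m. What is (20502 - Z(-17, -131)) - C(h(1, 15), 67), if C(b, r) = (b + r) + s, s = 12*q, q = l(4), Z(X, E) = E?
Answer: 20263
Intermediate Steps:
q = 4
h(D, d) = d**2 + 2*d (h(D, d) = 2*d + d**2 = d**2 + 2*d)
s = 48 (s = 12*4 = 48)
C(b, r) = 48 + b + r (C(b, r) = (b + r) + 48 = 48 + b + r)
(20502 - Z(-17, -131)) - C(h(1, 15), 67) = (20502 - 1*(-131)) - (48 + 15*(2 + 15) + 67) = (20502 + 131) - (48 + 15*17 + 67) = 20633 - (48 + 255 + 67) = 20633 - 1*370 = 20633 - 370 = 20263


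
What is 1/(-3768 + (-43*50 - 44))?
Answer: -1/5962 ≈ -0.00016773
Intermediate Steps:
1/(-3768 + (-43*50 - 44)) = 1/(-3768 + (-2150 - 44)) = 1/(-3768 - 2194) = 1/(-5962) = -1/5962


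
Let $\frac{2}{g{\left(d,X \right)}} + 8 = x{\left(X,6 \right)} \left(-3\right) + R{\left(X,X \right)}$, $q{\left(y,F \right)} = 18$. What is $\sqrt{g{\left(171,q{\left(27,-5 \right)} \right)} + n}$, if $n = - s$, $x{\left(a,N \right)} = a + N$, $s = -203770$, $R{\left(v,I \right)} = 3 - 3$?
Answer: $\frac{\sqrt{81507990}}{20} \approx 451.41$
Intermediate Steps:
$R{\left(v,I \right)} = 0$
$x{\left(a,N \right)} = N + a$
$g{\left(d,X \right)} = \frac{2}{-26 - 3 X}$ ($g{\left(d,X \right)} = \frac{2}{-8 + \left(\left(6 + X\right) \left(-3\right) + 0\right)} = \frac{2}{-8 + \left(\left(-18 - 3 X\right) + 0\right)} = \frac{2}{-8 - \left(18 + 3 X\right)} = \frac{2}{-26 - 3 X}$)
$n = 203770$ ($n = \left(-1\right) \left(-203770\right) = 203770$)
$\sqrt{g{\left(171,q{\left(27,-5 \right)} \right)} + n} = \sqrt{- \frac{2}{26 + 3 \cdot 18} + 203770} = \sqrt{- \frac{2}{26 + 54} + 203770} = \sqrt{- \frac{2}{80} + 203770} = \sqrt{\left(-2\right) \frac{1}{80} + 203770} = \sqrt{- \frac{1}{40} + 203770} = \sqrt{\frac{8150799}{40}} = \frac{\sqrt{81507990}}{20}$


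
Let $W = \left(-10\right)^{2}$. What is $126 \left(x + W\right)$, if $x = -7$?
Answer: $11718$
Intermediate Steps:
$W = 100$
$126 \left(x + W\right) = 126 \left(-7 + 100\right) = 126 \cdot 93 = 11718$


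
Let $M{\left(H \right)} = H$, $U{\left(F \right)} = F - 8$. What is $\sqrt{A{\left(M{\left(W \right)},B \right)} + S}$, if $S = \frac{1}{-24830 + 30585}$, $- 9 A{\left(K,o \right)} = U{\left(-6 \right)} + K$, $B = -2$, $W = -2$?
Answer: $\frac{\sqrt{529972195}}{17265} \approx 1.3334$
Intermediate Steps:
$U{\left(F \right)} = -8 + F$
$A{\left(K,o \right)} = \frac{14}{9} - \frac{K}{9}$ ($A{\left(K,o \right)} = - \frac{\left(-8 - 6\right) + K}{9} = - \frac{-14 + K}{9} = \frac{14}{9} - \frac{K}{9}$)
$S = \frac{1}{5755} \approx 0.00017376$
$\sqrt{A{\left(M{\left(W \right)},B \right)} + S} = \sqrt{\left(\frac{14}{9} - - \frac{2}{9}\right) + \frac{1}{5755}} = \sqrt{\left(\frac{14}{9} + \frac{2}{9}\right) + \frac{1}{5755}} = \sqrt{\frac{16}{9} + \frac{1}{5755}} = \sqrt{\frac{92089}{51795}} = \frac{\sqrt{529972195}}{17265}$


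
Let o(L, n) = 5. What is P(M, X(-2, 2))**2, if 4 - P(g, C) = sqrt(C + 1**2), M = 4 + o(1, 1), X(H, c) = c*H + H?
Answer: (4 - I*sqrt(5))**2 ≈ 11.0 - 17.889*I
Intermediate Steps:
X(H, c) = H + H*c (X(H, c) = H*c + H = H + H*c)
M = 9 (M = 4 + 5 = 9)
P(g, C) = 4 - sqrt(1 + C) (P(g, C) = 4 - sqrt(C + 1**2) = 4 - sqrt(C + 1) = 4 - sqrt(1 + C))
P(M, X(-2, 2))**2 = (4 - sqrt(1 - 2*(1 + 2)))**2 = (4 - sqrt(1 - 2*3))**2 = (4 - sqrt(1 - 6))**2 = (4 - sqrt(-5))**2 = (4 - I*sqrt(5))**2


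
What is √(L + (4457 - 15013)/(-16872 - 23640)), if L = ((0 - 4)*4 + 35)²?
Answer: √2316050151/2532 ≈ 19.007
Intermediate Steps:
L = 361 (L = (-4*4 + 35)² = (-16 + 35)² = 19² = 361)
√(L + (4457 - 15013)/(-16872 - 23640)) = √(361 + (4457 - 15013)/(-16872 - 23640)) = √(361 - 10556/(-40512)) = √(361 - 10556*(-1/40512)) = √(361 + 2639/10128) = √(3658847/10128) = √2316050151/2532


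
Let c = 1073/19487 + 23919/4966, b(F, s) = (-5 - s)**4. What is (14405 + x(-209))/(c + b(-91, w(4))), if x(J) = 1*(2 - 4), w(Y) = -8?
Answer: 107216421702/639231221 ≈ 167.73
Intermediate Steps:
x(J) = -2 (x(J) = 1*(-2) = -2)
c = 36264467/7444034 (c = 1073*(1/19487) + 23919*(1/4966) = 1073/19487 + 23919/4966 = 36264467/7444034 ≈ 4.8716)
(14405 + x(-209))/(c + b(-91, w(4))) = (14405 - 2)/(36264467/7444034 + (5 - 8)**4) = 14403/(36264467/7444034 + (-3)**4) = 14403/(36264467/7444034 + 81) = 14403/(639231221/7444034) = 14403*(7444034/639231221) = 107216421702/639231221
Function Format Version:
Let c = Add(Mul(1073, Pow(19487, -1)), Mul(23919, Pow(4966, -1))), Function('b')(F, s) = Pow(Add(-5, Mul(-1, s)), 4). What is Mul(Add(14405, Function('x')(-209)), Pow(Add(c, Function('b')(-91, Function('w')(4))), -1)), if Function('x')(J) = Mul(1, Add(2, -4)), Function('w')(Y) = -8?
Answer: Rational(107216421702, 639231221) ≈ 167.73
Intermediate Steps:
Function('x')(J) = -2 (Function('x')(J) = Mul(1, -2) = -2)
c = Rational(36264467, 7444034) (c = Add(Mul(1073, Rational(1, 19487)), Mul(23919, Rational(1, 4966))) = Add(Rational(1073, 19487), Rational(23919, 4966)) = Rational(36264467, 7444034) ≈ 4.8716)
Mul(Add(14405, Function('x')(-209)), Pow(Add(c, Function('b')(-91, Function('w')(4))), -1)) = Mul(Add(14405, -2), Pow(Add(Rational(36264467, 7444034), Pow(Add(5, -8), 4)), -1)) = Mul(14403, Pow(Add(Rational(36264467, 7444034), Pow(-3, 4)), -1)) = Mul(14403, Pow(Add(Rational(36264467, 7444034), 81), -1)) = Mul(14403, Pow(Rational(639231221, 7444034), -1)) = Mul(14403, Rational(7444034, 639231221)) = Rational(107216421702, 639231221)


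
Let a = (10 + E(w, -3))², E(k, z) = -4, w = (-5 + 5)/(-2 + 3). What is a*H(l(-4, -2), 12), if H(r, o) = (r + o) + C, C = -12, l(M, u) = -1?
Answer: -36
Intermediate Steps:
w = 0 (w = 0/1 = 0*1 = 0)
H(r, o) = -12 + o + r (H(r, o) = (r + o) - 12 = (o + r) - 12 = -12 + o + r)
a = 36 (a = (10 - 4)² = 6² = 36)
a*H(l(-4, -2), 12) = 36*(-12 + 12 - 1) = 36*(-1) = -36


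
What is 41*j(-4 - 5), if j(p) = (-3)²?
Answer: 369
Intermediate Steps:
j(p) = 9
41*j(-4 - 5) = 41*9 = 369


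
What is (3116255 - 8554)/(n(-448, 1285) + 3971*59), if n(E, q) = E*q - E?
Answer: -3107701/340943 ≈ -9.1150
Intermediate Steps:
n(E, q) = -E + E*q
(3116255 - 8554)/(n(-448, 1285) + 3971*59) = (3116255 - 8554)/(-448*(-1 + 1285) + 3971*59) = 3107701/(-448*1284 + 234289) = 3107701/(-575232 + 234289) = 3107701/(-340943) = 3107701*(-1/340943) = -3107701/340943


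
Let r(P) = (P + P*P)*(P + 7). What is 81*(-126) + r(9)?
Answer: -8766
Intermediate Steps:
r(P) = (7 + P)*(P + P²) (r(P) = (P + P²)*(7 + P) = (7 + P)*(P + P²))
81*(-126) + r(9) = 81*(-126) + 9*(7 + 9² + 8*9) = -10206 + 9*(7 + 81 + 72) = -10206 + 9*160 = -10206 + 1440 = -8766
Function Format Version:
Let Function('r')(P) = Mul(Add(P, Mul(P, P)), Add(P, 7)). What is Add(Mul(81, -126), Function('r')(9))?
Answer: -8766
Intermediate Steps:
Function('r')(P) = Mul(Add(7, P), Add(P, Pow(P, 2))) (Function('r')(P) = Mul(Add(P, Pow(P, 2)), Add(7, P)) = Mul(Add(7, P), Add(P, Pow(P, 2))))
Add(Mul(81, -126), Function('r')(9)) = Add(Mul(81, -126), Mul(9, Add(7, Pow(9, 2), Mul(8, 9)))) = Add(-10206, Mul(9, Add(7, 81, 72))) = Add(-10206, Mul(9, 160)) = Add(-10206, 1440) = -8766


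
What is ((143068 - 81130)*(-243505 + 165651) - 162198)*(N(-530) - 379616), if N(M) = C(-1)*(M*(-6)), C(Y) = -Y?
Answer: 1815281017497000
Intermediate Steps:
N(M) = -6*M (N(M) = (-1*(-1))*(M*(-6)) = 1*(-6*M) = -6*M)
((143068 - 81130)*(-243505 + 165651) - 162198)*(N(-530) - 379616) = ((143068 - 81130)*(-243505 + 165651) - 162198)*(-6*(-530) - 379616) = (61938*(-77854) - 162198)*(3180 - 379616) = (-4822121052 - 162198)*(-376436) = -4822283250*(-376436) = 1815281017497000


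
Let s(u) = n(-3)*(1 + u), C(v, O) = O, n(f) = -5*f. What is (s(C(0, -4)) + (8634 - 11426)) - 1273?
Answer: -4110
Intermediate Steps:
s(u) = 15 + 15*u (s(u) = (-5*(-3))*(1 + u) = 15*(1 + u) = 15 + 15*u)
(s(C(0, -4)) + (8634 - 11426)) - 1273 = ((15 + 15*(-4)) + (8634 - 11426)) - 1273 = ((15 - 60) - 2792) - 1273 = (-45 - 2792) - 1273 = -2837 - 1273 = -4110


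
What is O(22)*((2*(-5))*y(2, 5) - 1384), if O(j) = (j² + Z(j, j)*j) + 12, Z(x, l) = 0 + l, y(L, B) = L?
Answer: -1375920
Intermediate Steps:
Z(x, l) = l
O(j) = 12 + 2*j² (O(j) = (j² + j*j) + 12 = (j² + j²) + 12 = 2*j² + 12 = 12 + 2*j²)
O(22)*((2*(-5))*y(2, 5) - 1384) = (12 + 2*22²)*((2*(-5))*2 - 1384) = (12 + 2*484)*(-10*2 - 1384) = (12 + 968)*(-20 - 1384) = 980*(-1404) = -1375920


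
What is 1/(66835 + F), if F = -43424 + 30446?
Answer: 1/53857 ≈ 1.8568e-5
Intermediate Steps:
F = -12978
1/(66835 + F) = 1/(66835 - 12978) = 1/53857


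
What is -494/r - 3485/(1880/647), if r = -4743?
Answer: -2138712793/1783368 ≈ -1199.3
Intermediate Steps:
-494/r - 3485/(1880/647) = -494/(-4743) - 3485/(1880/647) = -494*(-1/4743) - 3485/(1880*(1/647)) = 494/4743 - 3485/1880/647 = 494/4743 - 3485*647/1880 = 494/4743 - 450959/376 = -2138712793/1783368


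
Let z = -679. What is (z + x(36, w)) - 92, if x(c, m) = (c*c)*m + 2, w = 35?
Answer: 44591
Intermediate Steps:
x(c, m) = 2 + m*c² (x(c, m) = c²*m + 2 = m*c² + 2 = 2 + m*c²)
(z + x(36, w)) - 92 = (-679 + (2 + 35*36²)) - 92 = (-679 + (2 + 35*1296)) - 92 = (-679 + (2 + 45360)) - 92 = (-679 + 45362) - 92 = 44683 - 92 = 44591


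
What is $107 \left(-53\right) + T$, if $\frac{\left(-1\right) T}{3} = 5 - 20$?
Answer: $-5626$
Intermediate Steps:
$T = 45$ ($T = - 3 \left(5 - 20\right) = \left(-3\right) \left(-15\right) = 45$)
$107 \left(-53\right) + T = 107 \left(-53\right) + 45 = -5671 + 45 = -5626$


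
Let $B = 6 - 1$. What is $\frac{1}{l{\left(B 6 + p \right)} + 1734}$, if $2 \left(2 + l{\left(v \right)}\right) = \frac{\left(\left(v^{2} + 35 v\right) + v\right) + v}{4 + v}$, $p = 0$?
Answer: $\frac{34}{59893} \approx 0.00056768$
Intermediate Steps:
$B = 5$ ($B = 6 - 1 = 5$)
$l{\left(v \right)} = -2 + \frac{v^{2} + 37 v}{2 \left(4 + v\right)}$ ($l{\left(v \right)} = -2 + \frac{\left(\left(\left(v^{2} + 35 v\right) + v\right) + v\right) \frac{1}{4 + v}}{2} = -2 + \frac{\left(\left(v^{2} + 36 v\right) + v\right) \frac{1}{4 + v}}{2} = -2 + \frac{\left(v^{2} + 37 v\right) \frac{1}{4 + v}}{2} = -2 + \frac{\frac{1}{4 + v} \left(v^{2} + 37 v\right)}{2} = -2 + \frac{v^{2} + 37 v}{2 \left(4 + v\right)}$)
$\frac{1}{l{\left(B 6 + p \right)} + 1734} = \frac{1}{\frac{-16 + \left(5 \cdot 6 + 0\right)^{2} + 33 \left(5 \cdot 6 + 0\right)}{2 \left(4 + \left(5 \cdot 6 + 0\right)\right)} + 1734} = \frac{1}{\frac{-16 + \left(30 + 0\right)^{2} + 33 \left(30 + 0\right)}{2 \left(4 + \left(30 + 0\right)\right)} + 1734} = \frac{1}{\frac{-16 + 30^{2} + 33 \cdot 30}{2 \left(4 + 30\right)} + 1734} = \frac{1}{\frac{-16 + 900 + 990}{2 \cdot 34} + 1734} = \frac{1}{\frac{1}{2} \cdot \frac{1}{34} \cdot 1874 + 1734} = \frac{1}{\frac{937}{34} + 1734} = \frac{1}{\frac{59893}{34}} = \frac{34}{59893}$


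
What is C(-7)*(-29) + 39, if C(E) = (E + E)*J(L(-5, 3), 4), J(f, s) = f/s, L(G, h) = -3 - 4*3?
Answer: -2967/2 ≈ -1483.5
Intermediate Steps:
L(G, h) = -15 (L(G, h) = -3 - 12 = -15)
C(E) = -15*E/2 (C(E) = (E + E)*(-15/4) = (2*E)*(-15*¼) = (2*E)*(-15/4) = -15*E/2)
C(-7)*(-29) + 39 = -15/2*(-7)*(-29) + 39 = (105/2)*(-29) + 39 = -3045/2 + 39 = -2967/2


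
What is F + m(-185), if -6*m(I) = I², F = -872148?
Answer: -5267113/6 ≈ -8.7785e+5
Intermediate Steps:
m(I) = -I²/6
F + m(-185) = -872148 - ⅙*(-185)² = -872148 - ⅙*34225 = -872148 - 34225/6 = -5267113/6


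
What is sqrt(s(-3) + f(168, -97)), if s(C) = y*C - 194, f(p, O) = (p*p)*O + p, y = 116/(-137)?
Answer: 5*I*sqrt(2055394286)/137 ≈ 1654.6*I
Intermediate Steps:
y = -116/137 (y = 116*(-1/137) = -116/137 ≈ -0.84671)
f(p, O) = p + O*p**2 (f(p, O) = p**2*O + p = O*p**2 + p = p + O*p**2)
s(C) = -194 - 116*C/137 (s(C) = -116*C/137 - 194 = -194 - 116*C/137)
sqrt(s(-3) + f(168, -97)) = sqrt((-194 - 116/137*(-3)) + 168*(1 - 97*168)) = sqrt((-194 + 348/137) + 168*(1 - 16296)) = sqrt(-26230/137 + 168*(-16295)) = sqrt(-26230/137 - 2737560) = sqrt(-375071950/137) = 5*I*sqrt(2055394286)/137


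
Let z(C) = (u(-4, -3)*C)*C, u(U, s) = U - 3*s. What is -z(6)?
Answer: -180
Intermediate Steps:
z(C) = 5*C² (z(C) = ((-4 - 3*(-3))*C)*C = ((-4 + 9)*C)*C = (5*C)*C = 5*C²)
-z(6) = -5*6² = -5*36 = -1*180 = -180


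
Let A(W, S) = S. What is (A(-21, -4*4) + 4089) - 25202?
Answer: -21129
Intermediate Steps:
(A(-21, -4*4) + 4089) - 25202 = (-4*4 + 4089) - 25202 = (-16 + 4089) - 25202 = 4073 - 25202 = -21129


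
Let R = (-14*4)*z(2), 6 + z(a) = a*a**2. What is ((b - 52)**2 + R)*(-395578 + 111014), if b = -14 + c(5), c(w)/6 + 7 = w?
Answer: -1699416208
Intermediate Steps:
c(w) = -42 + 6*w
z(a) = -6 + a**3 (z(a) = -6 + a*a**2 = -6 + a**3)
b = -26 (b = -14 + (-42 + 6*5) = -14 + (-42 + 30) = -14 - 12 = -26)
R = -112 (R = (-14*4)*(-6 + 2**3) = -56*(-6 + 8) = -56*2 = -112)
((b - 52)**2 + R)*(-395578 + 111014) = ((-26 - 52)**2 - 112)*(-395578 + 111014) = ((-78)**2 - 112)*(-284564) = (6084 - 112)*(-284564) = 5972*(-284564) = -1699416208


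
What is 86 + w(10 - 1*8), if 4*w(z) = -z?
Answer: 171/2 ≈ 85.500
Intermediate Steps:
w(z) = -z/4 (w(z) = (-z)/4 = -z/4)
86 + w(10 - 1*8) = 86 - (10 - 1*8)/4 = 86 - (10 - 8)/4 = 86 - ¼*2 = 86 - ½ = 171/2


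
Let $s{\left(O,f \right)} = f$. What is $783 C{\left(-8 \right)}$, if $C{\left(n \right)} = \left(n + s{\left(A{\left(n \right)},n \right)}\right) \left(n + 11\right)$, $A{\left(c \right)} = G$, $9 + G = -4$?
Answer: $-37584$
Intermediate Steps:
$G = -13$ ($G = -9 - 4 = -13$)
$A{\left(c \right)} = -13$
$C{\left(n \right)} = 2 n \left(11 + n\right)$ ($C{\left(n \right)} = \left(n + n\right) \left(n + 11\right) = 2 n \left(11 + n\right)$)
$783 C{\left(-8 \right)} = 783 \cdot 2 \left(-8\right) \left(11 - 8\right) = 783 \cdot 2 \left(-8\right) 3 = 783 \left(-48\right) = -37584$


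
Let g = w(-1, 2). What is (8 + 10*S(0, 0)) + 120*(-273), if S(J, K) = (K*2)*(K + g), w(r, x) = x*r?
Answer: -32752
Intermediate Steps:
w(r, x) = r*x
g = -2 (g = -1*2 = -2)
S(J, K) = 2*K*(-2 + K) (S(J, K) = (K*2)*(K - 2) = (2*K)*(-2 + K) = 2*K*(-2 + K))
(8 + 10*S(0, 0)) + 120*(-273) = (8 + 10*(2*0*(-2 + 0))) + 120*(-273) = (8 + 10*(2*0*(-2))) - 32760 = (8 + 10*0) - 32760 = (8 + 0) - 32760 = 8 - 32760 = -32752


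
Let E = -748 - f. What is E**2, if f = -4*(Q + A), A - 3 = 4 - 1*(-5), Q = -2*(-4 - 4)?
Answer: 404496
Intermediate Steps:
Q = 16 (Q = -2*(-8) = 16)
A = 12 (A = 3 + (4 - 1*(-5)) = 3 + (4 + 5) = 3 + 9 = 12)
f = -112 (f = -4*(16 + 12) = -4*28 = -112)
E = -636 (E = -748 - 1*(-112) = -748 + 112 = -636)
E**2 = (-636)**2 = 404496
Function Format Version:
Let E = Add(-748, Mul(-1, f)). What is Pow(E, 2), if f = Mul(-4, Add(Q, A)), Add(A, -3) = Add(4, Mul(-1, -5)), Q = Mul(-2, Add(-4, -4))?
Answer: 404496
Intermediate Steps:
Q = 16 (Q = Mul(-2, -8) = 16)
A = 12 (A = Add(3, Add(4, Mul(-1, -5))) = Add(3, Add(4, 5)) = Add(3, 9) = 12)
f = -112 (f = Mul(-4, Add(16, 12)) = Mul(-4, 28) = -112)
E = -636 (E = Add(-748, Mul(-1, -112)) = Add(-748, 112) = -636)
Pow(E, 2) = Pow(-636, 2) = 404496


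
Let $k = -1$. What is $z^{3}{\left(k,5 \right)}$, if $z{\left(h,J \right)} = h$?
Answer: $-1$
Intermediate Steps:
$z^{3}{\left(k,5 \right)} = \left(-1\right)^{3} = -1$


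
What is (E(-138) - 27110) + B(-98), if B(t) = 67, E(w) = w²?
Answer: -7999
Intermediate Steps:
(E(-138) - 27110) + B(-98) = ((-138)² - 27110) + 67 = (19044 - 27110) + 67 = -8066 + 67 = -7999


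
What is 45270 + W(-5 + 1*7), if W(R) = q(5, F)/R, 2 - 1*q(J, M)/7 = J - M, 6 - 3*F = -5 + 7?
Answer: 271585/6 ≈ 45264.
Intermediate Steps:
F = 4/3 (F = 2 - (-5 + 7)/3 = 2 - 1/3*2 = 2 - 2/3 = 4/3 ≈ 1.3333)
q(J, M) = 14 - 7*J + 7*M (q(J, M) = 14 - 7*(J - M) = 14 + (-7*J + 7*M) = 14 - 7*J + 7*M)
W(R) = -35/(3*R) (W(R) = (14 - 7*5 + 7*(4/3))/R = (14 - 35 + 28/3)/R = -35/(3*R))
45270 + W(-5 + 1*7) = 45270 - 35/(3*(-5 + 1*7)) = 45270 - 35/(3*(-5 + 7)) = 45270 - 35/3/2 = 45270 - 35/3*1/2 = 45270 - 35/6 = 271585/6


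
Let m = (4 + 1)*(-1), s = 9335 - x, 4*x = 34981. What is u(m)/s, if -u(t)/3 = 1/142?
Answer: -6/167489 ≈ -3.5823e-5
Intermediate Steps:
x = 34981/4 (x = (¼)*34981 = 34981/4 ≈ 8745.3)
s = 2359/4 (s = 9335 - 1*34981/4 = 9335 - 34981/4 = 2359/4 ≈ 589.75)
m = -5 (m = 5*(-1) = -5)
u(t) = -3/142
u(m)/s = -3/(142*2359/4) = -3/142*4/2359 = -6/167489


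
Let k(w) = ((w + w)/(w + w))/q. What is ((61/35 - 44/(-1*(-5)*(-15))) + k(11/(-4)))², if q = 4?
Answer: 29343889/4410000 ≈ 6.6539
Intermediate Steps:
k(w) = ¼ (k(w) = ((w + w)/(w + w))/4 = ((2*w)/((2*w)))*(¼) = ((2*w)*(1/(2*w)))*(¼) = 1*(¼) = ¼)
((61/35 - 44/(-1*(-5)*(-15))) + k(11/(-4)))² = ((61/35 - 44/(-1*(-5)*(-15))) + ¼)² = ((61*(1/35) - 44/(5*(-15))) + ¼)² = ((61/35 - 44/(-75)) + ¼)² = ((61/35 - 44*(-1/75)) + ¼)² = ((61/35 + 44/75) + ¼)² = (1223/525 + ¼)² = (5417/2100)² = 29343889/4410000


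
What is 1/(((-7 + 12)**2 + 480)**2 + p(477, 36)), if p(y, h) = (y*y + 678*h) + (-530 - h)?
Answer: 1/506396 ≈ 1.9747e-6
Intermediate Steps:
p(y, h) = -530 + y**2 + 677*h (p(y, h) = (y**2 + 678*h) + (-530 - h) = -530 + y**2 + 677*h)
1/(((-7 + 12)**2 + 480)**2 + p(477, 36)) = 1/(((-7 + 12)**2 + 480)**2 + (-530 + 477**2 + 677*36)) = 1/((5**2 + 480)**2 + (-530 + 227529 + 24372)) = 1/((25 + 480)**2 + 251371) = 1/(505**2 + 251371) = 1/(255025 + 251371) = 1/506396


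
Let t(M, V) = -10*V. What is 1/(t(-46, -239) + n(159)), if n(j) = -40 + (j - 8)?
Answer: 1/2501 ≈ 0.00039984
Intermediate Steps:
n(j) = -48 + j (n(j) = -40 + (-8 + j) = -48 + j)
1/(t(-46, -239) + n(159)) = 1/(-10*(-239) + (-48 + 159)) = 1/(2390 + 111) = 1/2501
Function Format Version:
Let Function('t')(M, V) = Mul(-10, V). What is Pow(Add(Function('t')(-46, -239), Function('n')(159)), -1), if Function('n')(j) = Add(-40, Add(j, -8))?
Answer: Rational(1, 2501) ≈ 0.00039984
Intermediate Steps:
Function('n')(j) = Add(-48, j) (Function('n')(j) = Add(-40, Add(-8, j)) = Add(-48, j))
Pow(Add(Function('t')(-46, -239), Function('n')(159)), -1) = Pow(Add(Mul(-10, -239), Add(-48, 159)), -1) = Pow(Add(2390, 111), -1) = Pow(2501, -1) = Rational(1, 2501)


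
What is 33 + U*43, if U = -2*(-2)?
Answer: 205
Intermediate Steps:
U = 4
33 + U*43 = 33 + 4*43 = 33 + 172 = 205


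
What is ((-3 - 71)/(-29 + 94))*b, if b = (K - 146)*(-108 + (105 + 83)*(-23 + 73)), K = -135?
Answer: 193217848/65 ≈ 2.9726e+6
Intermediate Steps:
b = -2611052 (b = (-135 - 146)*(-108 + (105 + 83)*(-23 + 73)) = -281*(-108 + 188*50) = -281*(-108 + 9400) = -281*9292 = -2611052)
((-3 - 71)/(-29 + 94))*b = ((-3 - 71)/(-29 + 94))*(-2611052) = -74/65*(-2611052) = 193217848/65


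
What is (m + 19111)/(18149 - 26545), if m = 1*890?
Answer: -20001/8396 ≈ -2.3822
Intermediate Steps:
m = 890
(m + 19111)/(18149 - 26545) = (890 + 19111)/(18149 - 26545) = 20001/(-8396) = 20001*(-1/8396) = -20001/8396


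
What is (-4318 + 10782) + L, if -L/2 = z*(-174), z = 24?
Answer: 14816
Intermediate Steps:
L = 8352 (L = -48*(-174) = -2*(-4176) = 8352)
(-4318 + 10782) + L = (-4318 + 10782) + 8352 = 6464 + 8352 = 14816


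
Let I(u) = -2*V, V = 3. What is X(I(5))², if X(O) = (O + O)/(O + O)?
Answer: 1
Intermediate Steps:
I(u) = -6 (I(u) = -2*3 = -6)
X(O) = 1 (X(O) = (2*O)/((2*O)) = (2*O)*(1/(2*O)) = 1)
X(I(5))² = 1² = 1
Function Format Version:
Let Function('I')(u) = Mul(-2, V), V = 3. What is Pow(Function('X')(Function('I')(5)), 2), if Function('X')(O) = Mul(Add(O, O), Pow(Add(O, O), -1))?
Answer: 1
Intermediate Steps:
Function('I')(u) = -6 (Function('I')(u) = Mul(-2, 3) = -6)
Function('X')(O) = 1 (Function('X')(O) = Mul(Mul(2, O), Pow(Mul(2, O), -1)) = Mul(Mul(2, O), Mul(Rational(1, 2), Pow(O, -1))) = 1)
Pow(Function('X')(Function('I')(5)), 2) = Pow(1, 2) = 1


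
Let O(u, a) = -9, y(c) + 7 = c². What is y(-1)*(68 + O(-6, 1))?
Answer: -354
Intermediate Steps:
y(c) = -7 + c²
y(-1)*(68 + O(-6, 1)) = (-7 + (-1)²)*(68 - 9) = (-7 + 1)*59 = -6*59 = -354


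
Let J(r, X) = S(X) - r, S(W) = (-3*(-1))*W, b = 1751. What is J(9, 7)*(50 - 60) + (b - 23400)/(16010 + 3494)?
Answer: -2362129/19504 ≈ -121.11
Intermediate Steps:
S(W) = 3*W
J(r, X) = -r + 3*X (J(r, X) = 3*X - r = -r + 3*X)
J(9, 7)*(50 - 60) + (b - 23400)/(16010 + 3494) = (-1*9 + 3*7)*(50 - 60) + (1751 - 23400)/(16010 + 3494) = (-9 + 21)*(-10) - 21649/19504 = 12*(-10) - 21649*1/19504 = -120 - 21649/19504 = -2362129/19504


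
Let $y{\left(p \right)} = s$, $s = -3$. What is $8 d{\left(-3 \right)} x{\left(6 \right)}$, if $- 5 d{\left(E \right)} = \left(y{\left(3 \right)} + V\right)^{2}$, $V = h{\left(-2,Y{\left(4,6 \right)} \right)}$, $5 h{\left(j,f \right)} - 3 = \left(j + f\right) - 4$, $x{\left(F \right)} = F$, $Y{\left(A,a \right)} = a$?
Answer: $- \frac{6912}{125} \approx -55.296$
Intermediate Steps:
$h{\left(j,f \right)} = - \frac{1}{5} + \frac{f}{5} + \frac{j}{5}$ ($h{\left(j,f \right)} = \frac{3}{5} + \frac{\left(j + f\right) - 4}{5} = \frac{3}{5} + \frac{\left(f + j\right) - 4}{5} = \frac{3}{5} + \frac{-4 + f + j}{5} = \frac{3}{5} + \left(- \frac{4}{5} + \frac{f}{5} + \frac{j}{5}\right) = - \frac{1}{5} + \frac{f}{5} + \frac{j}{5}$)
$V = \frac{3}{5}$ ($V = - \frac{1}{5} + \frac{1}{5} \cdot 6 + \frac{1}{5} \left(-2\right) = - \frac{1}{5} + \frac{6}{5} - \frac{2}{5} = \frac{3}{5} \approx 0.6$)
$y{\left(p \right)} = -3$
$d{\left(E \right)} = - \frac{144}{125}$ ($d{\left(E \right)} = - \frac{\left(-3 + \frac{3}{5}\right)^{2}}{5} = - \frac{\left(- \frac{12}{5}\right)^{2}}{5} = \left(- \frac{1}{5}\right) \frac{144}{25} = - \frac{144}{125}$)
$8 d{\left(-3 \right)} x{\left(6 \right)} = 8 \left(- \frac{144}{125}\right) 6 = \left(- \frac{1152}{125}\right) 6 = - \frac{6912}{125}$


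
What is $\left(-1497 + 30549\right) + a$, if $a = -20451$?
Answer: $8601$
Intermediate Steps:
$\left(-1497 + 30549\right) + a = \left(-1497 + 30549\right) - 20451 = 29052 - 20451 = 8601$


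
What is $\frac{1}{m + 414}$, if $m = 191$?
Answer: $\frac{1}{605} \approx 0.0016529$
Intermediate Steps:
$\frac{1}{m + 414} = \frac{1}{191 + 414} = \frac{1}{605}$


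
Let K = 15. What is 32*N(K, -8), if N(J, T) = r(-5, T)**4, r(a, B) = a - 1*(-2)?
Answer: 2592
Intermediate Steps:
r(a, B) = 2 + a (r(a, B) = a + 2 = 2 + a)
N(J, T) = 81 (N(J, T) = (2 - 5)**4 = (-3)**4 = 81)
32*N(K, -8) = 32*81 = 2592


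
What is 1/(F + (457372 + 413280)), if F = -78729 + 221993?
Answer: 1/1013916 ≈ 9.8627e-7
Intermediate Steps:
F = 143264
1/(F + (457372 + 413280)) = 1/(143264 + (457372 + 413280)) = 1/(143264 + 870652) = 1/1013916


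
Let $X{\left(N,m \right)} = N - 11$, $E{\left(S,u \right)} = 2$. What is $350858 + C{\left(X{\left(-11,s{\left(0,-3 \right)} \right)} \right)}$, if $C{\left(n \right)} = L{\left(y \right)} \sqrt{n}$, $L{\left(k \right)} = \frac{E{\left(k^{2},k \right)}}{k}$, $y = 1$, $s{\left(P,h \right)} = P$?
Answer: $350858 + 2 i \sqrt{22} \approx 3.5086 \cdot 10^{5} + 9.3808 i$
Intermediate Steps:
$X{\left(N,m \right)} = -11 + N$
$L{\left(k \right)} = \frac{2}{k}$
$C{\left(n \right)} = 2 \sqrt{n}$ ($C{\left(n \right)} = \frac{2}{1} \sqrt{n} = 2 \cdot 1 \sqrt{n} = 2 \sqrt{n}$)
$350858 + C{\left(X{\left(-11,s{\left(0,-3 \right)} \right)} \right)} = 350858 + 2 \sqrt{-11 - 11} = 350858 + 2 \sqrt{-22} = 350858 + 2 i \sqrt{22}$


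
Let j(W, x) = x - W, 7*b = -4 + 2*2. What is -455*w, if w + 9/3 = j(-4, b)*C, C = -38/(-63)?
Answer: 2405/9 ≈ 267.22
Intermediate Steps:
b = 0 (b = (-4 + 2*2)/7 = (-4 + 4)/7 = (⅐)*0 = 0)
C = 38/63 (C = -38*(-1/63) = 38/63 ≈ 0.60317)
w = -37/63 (w = -3 + (0 - 1*(-4))*(38/63) = -3 + (0 + 4)*(38/63) = -3 + 4*(38/63) = -3 + 152/63 = -37/63 ≈ -0.58730)
-455*w = -455*(-37/63) = 2405/9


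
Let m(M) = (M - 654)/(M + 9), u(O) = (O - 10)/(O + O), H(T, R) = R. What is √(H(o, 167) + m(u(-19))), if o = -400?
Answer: 3*√1530746/371 ≈ 10.005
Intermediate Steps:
u(O) = (-10 + O)/(2*O) (u(O) = (-10 + O)/((2*O)) = (-10 + O)*(1/(2*O)) = (-10 + O)/(2*O))
m(M) = (-654 + M)/(9 + M)
√(H(o, 167) + m(u(-19))) = √(167 + (-654 + (½)*(-10 - 19)/(-19))/(9 + (½)*(-10 - 19)/(-19))) = √(167 + (-654 + (½)*(-1/19)*(-29))/(9 + (½)*(-1/19)*(-29))) = √(167 + (-654 + 29/38)/(9 + 29/38)) = √(167 - 24823/38/(371/38)) = √(167 + (38/371)*(-24823/38)) = √(167 - 24823/371) = √(37134/371) = 3*√1530746/371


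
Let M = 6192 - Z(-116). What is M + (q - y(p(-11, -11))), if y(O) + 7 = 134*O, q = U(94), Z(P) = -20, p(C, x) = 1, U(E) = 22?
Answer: 6107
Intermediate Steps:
M = 6212 (M = 6192 - 1*(-20) = 6192 + 20 = 6212)
q = 22
y(O) = -7 + 134*O
M + (q - y(p(-11, -11))) = 6212 + (22 - (-7 + 134*1)) = 6212 + (22 - (-7 + 134)) = 6212 + (22 - 1*127) = 6212 + (22 - 127) = 6212 - 105 = 6107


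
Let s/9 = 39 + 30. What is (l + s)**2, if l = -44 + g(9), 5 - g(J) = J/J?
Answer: 337561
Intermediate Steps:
g(J) = 4 (g(J) = 5 - J/J = 5 - 1*1 = 5 - 1 = 4)
s = 621 (s = 9*(39 + 30) = 9*69 = 621)
l = -40 (l = -44 + 4 = -40)
(l + s)**2 = (-40 + 621)**2 = 581**2 = 337561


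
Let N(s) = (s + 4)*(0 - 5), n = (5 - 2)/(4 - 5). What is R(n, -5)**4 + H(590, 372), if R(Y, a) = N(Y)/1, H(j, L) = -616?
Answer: 9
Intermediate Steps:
n = -3 (n = 3/(-1) = 3*(-1) = -3)
N(s) = -20 - 5*s (N(s) = (4 + s)*(-5) = -20 - 5*s)
R(Y, a) = -20 - 5*Y (R(Y, a) = (-20 - 5*Y)/1 = (-20 - 5*Y)*1 = -20 - 5*Y)
R(n, -5)**4 + H(590, 372) = (-20 - 5*(-3))**4 - 616 = (-20 + 15)**4 - 616 = (-5)**4 - 616 = 625 - 616 = 9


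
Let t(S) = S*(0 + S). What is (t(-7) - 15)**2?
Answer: 1156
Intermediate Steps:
t(S) = S**2 (t(S) = S*S = S**2)
(t(-7) - 15)**2 = ((-7)**2 - 15)**2 = (49 - 15)**2 = 34**2 = 1156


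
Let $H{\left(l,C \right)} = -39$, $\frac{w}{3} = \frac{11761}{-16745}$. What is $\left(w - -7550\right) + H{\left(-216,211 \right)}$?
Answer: $\frac{125736412}{16745} \approx 7508.9$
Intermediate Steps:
$w = - \frac{35283}{16745}$ ($w = 3 \frac{11761}{-16745} = 3 \cdot 11761 \left(- \frac{1}{16745}\right) = 3 \left(- \frac{11761}{16745}\right) = - \frac{35283}{16745} \approx -2.1071$)
$\left(w - -7550\right) + H{\left(-216,211 \right)} = \left(- \frac{35283}{16745} - -7550\right) - 39 = \left(- \frac{35283}{16745} + 7550\right) - 39 = \frac{126389467}{16745} - 39 = \frac{125736412}{16745}$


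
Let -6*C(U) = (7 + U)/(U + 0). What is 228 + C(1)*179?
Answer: -32/3 ≈ -10.667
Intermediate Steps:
C(U) = -(7 + U)/(6*U) (C(U) = -(7 + U)/(6*(U + 0)) = -(7 + U)/(6*U))
228 + C(1)*179 = 228 + ((1/6)*(-7 - 1*1)/1)*179 = 228 + ((1/6)*1*(-7 - 1))*179 = 228 + ((1/6)*1*(-8))*179 = 228 - 4/3*179 = 228 - 716/3 = -32/3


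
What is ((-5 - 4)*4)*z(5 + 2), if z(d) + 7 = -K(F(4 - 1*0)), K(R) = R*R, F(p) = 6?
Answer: 1548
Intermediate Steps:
K(R) = R²
z(d) = -43 (z(d) = -7 - 1*6² = -7 - 1*36 = -7 - 36 = -43)
((-5 - 4)*4)*z(5 + 2) = ((-5 - 4)*4)*(-43) = -9*4*(-43) = -36*(-43) = 1548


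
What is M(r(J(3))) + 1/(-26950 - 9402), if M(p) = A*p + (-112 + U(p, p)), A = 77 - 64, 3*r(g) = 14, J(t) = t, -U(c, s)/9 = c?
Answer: -10178563/109056 ≈ -93.333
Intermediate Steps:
U(c, s) = -9*c
r(g) = 14/3 (r(g) = (1/3)*14 = 14/3)
A = 13
M(p) = -112 + 4*p (M(p) = 13*p + (-112 - 9*p) = -112 + 4*p)
M(r(J(3))) + 1/(-26950 - 9402) = (-112 + 4*(14/3)) + 1/(-26950 - 9402) = (-112 + 56/3) + 1/(-36352) = -280/3 - 1/36352 = -10178563/109056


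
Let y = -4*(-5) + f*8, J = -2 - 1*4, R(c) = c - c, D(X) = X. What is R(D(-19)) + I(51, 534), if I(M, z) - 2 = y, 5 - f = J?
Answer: 110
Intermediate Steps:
R(c) = 0
J = -6 (J = -2 - 4 = -6)
f = 11 (f = 5 - 1*(-6) = 5 + 6 = 11)
y = 108 (y = -4*(-5) + 11*8 = 20 + 88 = 108)
I(M, z) = 110 (I(M, z) = 2 + 108 = 110)
R(D(-19)) + I(51, 534) = 0 + 110 = 110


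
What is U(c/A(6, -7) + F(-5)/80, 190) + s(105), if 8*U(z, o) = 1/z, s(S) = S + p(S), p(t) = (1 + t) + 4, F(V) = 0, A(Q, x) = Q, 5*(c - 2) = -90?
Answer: 13757/64 ≈ 214.95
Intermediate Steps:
c = -16 (c = 2 + (1/5)*(-90) = 2 - 18 = -16)
p(t) = 5 + t
s(S) = 5 + 2*S (s(S) = S + (5 + S) = 5 + 2*S)
U(z, o) = 1/(8*z)
U(c/A(6, -7) + F(-5)/80, 190) + s(105) = 1/(8*(-16/6 + 0/80)) + (5 + 2*105) = 1/(8*(-16*1/6 + 0*(1/80))) + (5 + 210) = 1/(8*(-8/3 + 0)) + 215 = 1/(8*(-8/3)) + 215 = (1/8)*(-3/8) + 215 = -3/64 + 215 = 13757/64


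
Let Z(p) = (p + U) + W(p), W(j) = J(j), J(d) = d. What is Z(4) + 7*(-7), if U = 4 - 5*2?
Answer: -47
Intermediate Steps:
U = -6 (U = 4 - 10 = -6)
W(j) = j
Z(p) = -6 + 2*p (Z(p) = (p - 6) + p = (-6 + p) + p = -6 + 2*p)
Z(4) + 7*(-7) = (-6 + 2*4) + 7*(-7) = (-6 + 8) - 49 = 2 - 49 = -47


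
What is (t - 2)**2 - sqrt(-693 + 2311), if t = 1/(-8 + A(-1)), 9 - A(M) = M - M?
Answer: 1 - sqrt(1618) ≈ -39.224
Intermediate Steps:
A(M) = 9 (A(M) = 9 - (M - M) = 9 - 1*0 = 9 + 0 = 9)
t = 1 (t = 1/(-8 + 9) = 1/1 = 1)
(t - 2)**2 - sqrt(-693 + 2311) = (1 - 2)**2 - sqrt(-693 + 2311) = (-1)**2 - sqrt(1618) = 1 - sqrt(1618)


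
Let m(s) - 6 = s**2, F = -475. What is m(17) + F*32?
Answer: -14905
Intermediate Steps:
m(s) = 6 + s**2
m(17) + F*32 = (6 + 17**2) - 475*32 = (6 + 289) - 15200 = 295 - 15200 = -14905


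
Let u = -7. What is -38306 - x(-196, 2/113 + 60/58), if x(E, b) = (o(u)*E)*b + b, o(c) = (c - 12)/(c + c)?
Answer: -124615042/3277 ≈ -38027.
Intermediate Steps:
o(c) = (-12 + c)/(2*c) (o(c) = (-12 + c)/((2*c)) = (-12 + c)*(1/(2*c)) = (-12 + c)/(2*c))
x(E, b) = b + 19*E*b/14 (x(E, b) = (((1/2)*(-12 - 7)/(-7))*E)*b + b = (((1/2)*(-1/7)*(-19))*E)*b + b = (19*E/14)*b + b = 19*E*b/14 + b = b + 19*E*b/14)
-38306 - x(-196, 2/113 + 60/58) = -38306 - (2/113 + 60/58)*(14 + 19*(-196))/14 = -38306 - (2*(1/113) + 60*(1/58))*(14 - 3724)/14 = -38306 - (2/113 + 30/29)*(-3710)/14 = -38306 - 3448*(-3710)/(14*3277) = -38306 - 1*(-913720/3277) = -38306 + 913720/3277 = -124615042/3277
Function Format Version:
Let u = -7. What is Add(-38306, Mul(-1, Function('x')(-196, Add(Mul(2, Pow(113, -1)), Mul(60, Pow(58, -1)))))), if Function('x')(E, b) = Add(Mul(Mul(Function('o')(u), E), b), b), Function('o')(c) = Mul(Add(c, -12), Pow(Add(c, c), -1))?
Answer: Rational(-124615042, 3277) ≈ -38027.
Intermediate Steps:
Function('o')(c) = Mul(Rational(1, 2), Pow(c, -1), Add(-12, c)) (Function('o')(c) = Mul(Add(-12, c), Pow(Mul(2, c), -1)) = Mul(Add(-12, c), Mul(Rational(1, 2), Pow(c, -1))) = Mul(Rational(1, 2), Pow(c, -1), Add(-12, c)))
Function('x')(E, b) = Add(b, Mul(Rational(19, 14), E, b)) (Function('x')(E, b) = Add(Mul(Mul(Mul(Rational(1, 2), Pow(-7, -1), Add(-12, -7)), E), b), b) = Add(Mul(Mul(Mul(Rational(1, 2), Rational(-1, 7), -19), E), b), b) = Add(Mul(Mul(Rational(19, 14), E), b), b) = Add(Mul(Rational(19, 14), E, b), b) = Add(b, Mul(Rational(19, 14), E, b)))
Add(-38306, Mul(-1, Function('x')(-196, Add(Mul(2, Pow(113, -1)), Mul(60, Pow(58, -1)))))) = Add(-38306, Mul(-1, Mul(Rational(1, 14), Add(Mul(2, Pow(113, -1)), Mul(60, Pow(58, -1))), Add(14, Mul(19, -196))))) = Add(-38306, Mul(-1, Mul(Rational(1, 14), Add(Mul(2, Rational(1, 113)), Mul(60, Rational(1, 58))), Add(14, -3724)))) = Add(-38306, Mul(-1, Mul(Rational(1, 14), Add(Rational(2, 113), Rational(30, 29)), -3710))) = Add(-38306, Mul(-1, Mul(Rational(1, 14), Rational(3448, 3277), -3710))) = Add(-38306, Mul(-1, Rational(-913720, 3277))) = Add(-38306, Rational(913720, 3277)) = Rational(-124615042, 3277)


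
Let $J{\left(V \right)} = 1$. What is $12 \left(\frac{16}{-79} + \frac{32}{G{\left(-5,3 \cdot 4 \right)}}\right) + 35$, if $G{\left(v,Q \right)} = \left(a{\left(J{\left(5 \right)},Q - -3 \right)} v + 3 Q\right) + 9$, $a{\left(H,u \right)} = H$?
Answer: $\frac{16657}{395} \approx 42.17$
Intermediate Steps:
$G{\left(v,Q \right)} = 9 + v + 3 Q$ ($G{\left(v,Q \right)} = \left(1 v + 3 Q\right) + 9 = \left(v + 3 Q\right) + 9 = 9 + v + 3 Q$)
$12 \left(\frac{16}{-79} + \frac{32}{G{\left(-5,3 \cdot 4 \right)}}\right) + 35 = 12 \left(\frac{16}{-79} + \frac{32}{9 - 5 + 3 \cdot 3 \cdot 4}\right) + 35 = 12 \left(16 \left(- \frac{1}{79}\right) + \frac{32}{9 - 5 + 3 \cdot 12}\right) + 35 = 12 \left(- \frac{16}{79} + \frac{32}{9 - 5 + 36}\right) + 35 = 12 \left(- \frac{16}{79} + \frac{32}{40}\right) + 35 = 12 \left(- \frac{16}{79} + 32 \cdot \frac{1}{40}\right) + 35 = 12 \left(- \frac{16}{79} + \frac{4}{5}\right) + 35 = 12 \cdot \frac{236}{395} + 35 = \frac{2832}{395} + 35 = \frac{16657}{395}$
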